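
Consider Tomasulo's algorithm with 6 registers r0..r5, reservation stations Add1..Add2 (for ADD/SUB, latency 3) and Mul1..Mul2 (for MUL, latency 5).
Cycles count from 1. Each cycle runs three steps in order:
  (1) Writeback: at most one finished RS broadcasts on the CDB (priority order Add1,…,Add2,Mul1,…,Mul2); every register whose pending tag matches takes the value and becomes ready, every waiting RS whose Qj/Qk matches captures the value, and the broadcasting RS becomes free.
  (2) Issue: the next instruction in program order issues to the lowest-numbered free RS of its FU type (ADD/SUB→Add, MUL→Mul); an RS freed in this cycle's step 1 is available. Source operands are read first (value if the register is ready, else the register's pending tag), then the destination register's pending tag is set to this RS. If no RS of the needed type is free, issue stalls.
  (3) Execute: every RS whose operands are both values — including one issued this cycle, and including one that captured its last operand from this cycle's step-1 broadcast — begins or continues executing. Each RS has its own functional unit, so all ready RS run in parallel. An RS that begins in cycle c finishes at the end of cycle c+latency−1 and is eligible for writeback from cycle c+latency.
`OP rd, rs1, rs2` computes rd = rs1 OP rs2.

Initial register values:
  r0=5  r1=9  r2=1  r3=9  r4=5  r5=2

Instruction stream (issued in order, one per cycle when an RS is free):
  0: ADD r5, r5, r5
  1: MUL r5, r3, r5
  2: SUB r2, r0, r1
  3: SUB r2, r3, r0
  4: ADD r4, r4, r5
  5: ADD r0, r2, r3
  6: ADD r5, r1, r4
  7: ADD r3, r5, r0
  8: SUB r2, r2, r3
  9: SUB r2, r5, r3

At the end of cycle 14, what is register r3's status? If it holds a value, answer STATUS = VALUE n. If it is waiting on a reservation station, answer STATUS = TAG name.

STATUS = TAG Add2

  c1: issue ADD r5<-Add1  regs: r0:5,r1:9,r2:1,r3:9,r4:5,r5:Add1
  c2: issue MUL r5<-Mul1  regs: r0:5,r1:9,r2:1,r3:9,r4:5,r5:Mul1
  c3: issue SUB r2<-Add2  regs: r0:5,r1:9,r2:Add2,r3:9,r4:5,r5:Mul1
  c4: CDB Add1=4; issue SUB r2<-Add1  regs: r0:5,r1:9,r2:Add1,r3:9,r4:5,r5:Mul1
  c5: stall  regs: r0:5,r1:9,r2:Add1,r3:9,r4:5,r5:Mul1
  c6: CDB Add2=-4; issue ADD r4<-Add2  regs: r0:5,r1:9,r2:Add1,r3:9,r4:Add2,r5:Mul1
  c7: CDB Add1=4; issue ADD r0<-Add1  regs: r0:Add1,r1:9,r2:4,r3:9,r4:Add2,r5:Mul1
  c8: stall  regs: r0:Add1,r1:9,r2:4,r3:9,r4:Add2,r5:Mul1
  c9: CDB Mul1=36; stall  regs: r0:Add1,r1:9,r2:4,r3:9,r4:Add2,r5:36
  c10: CDB Add1=13; issue ADD r5<-Add1  regs: r0:13,r1:9,r2:4,r3:9,r4:Add2,r5:Add1
  c11: stall  regs: r0:13,r1:9,r2:4,r3:9,r4:Add2,r5:Add1
  c12: CDB Add2=41; issue ADD r3<-Add2  regs: r0:13,r1:9,r2:4,r3:Add2,r4:41,r5:Add1
  c13: stall  regs: r0:13,r1:9,r2:4,r3:Add2,r4:41,r5:Add1
  c14: stall  regs: r0:13,r1:9,r2:4,r3:Add2,r4:41,r5:Add1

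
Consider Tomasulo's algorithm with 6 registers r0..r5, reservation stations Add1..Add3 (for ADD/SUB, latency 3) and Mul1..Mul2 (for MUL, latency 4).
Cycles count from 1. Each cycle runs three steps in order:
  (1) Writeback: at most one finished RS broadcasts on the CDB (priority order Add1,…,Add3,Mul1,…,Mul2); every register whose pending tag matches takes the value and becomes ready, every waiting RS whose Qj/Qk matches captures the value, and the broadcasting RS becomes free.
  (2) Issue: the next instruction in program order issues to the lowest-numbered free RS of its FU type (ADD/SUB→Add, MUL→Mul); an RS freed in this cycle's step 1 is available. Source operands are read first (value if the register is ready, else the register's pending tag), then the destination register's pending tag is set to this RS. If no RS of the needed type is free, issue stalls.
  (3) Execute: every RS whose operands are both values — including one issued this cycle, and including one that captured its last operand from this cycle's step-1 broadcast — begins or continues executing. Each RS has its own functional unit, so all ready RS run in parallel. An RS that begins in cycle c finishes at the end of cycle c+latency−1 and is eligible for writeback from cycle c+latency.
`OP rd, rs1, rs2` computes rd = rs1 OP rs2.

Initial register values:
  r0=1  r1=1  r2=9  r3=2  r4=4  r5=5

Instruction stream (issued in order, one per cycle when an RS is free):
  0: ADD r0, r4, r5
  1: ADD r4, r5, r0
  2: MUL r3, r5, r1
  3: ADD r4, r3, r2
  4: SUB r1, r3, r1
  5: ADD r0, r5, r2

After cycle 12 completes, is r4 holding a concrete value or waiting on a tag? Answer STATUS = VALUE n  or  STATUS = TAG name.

STATUS = VALUE 14

  c1: issue ADD r0<-Add1  regs: r0:Add1,r1:1,r2:9,r3:2,r4:4,r5:5
  c2: issue ADD r4<-Add2  regs: r0:Add1,r1:1,r2:9,r3:2,r4:Add2,r5:5
  c3: issue MUL r3<-Mul1  regs: r0:Add1,r1:1,r2:9,r3:Mul1,r4:Add2,r5:5
  c4: CDB Add1=9; issue ADD r4<-Add1  regs: r0:9,r1:1,r2:9,r3:Mul1,r4:Add1,r5:5
  c5: issue SUB r1<-Add3  regs: r0:9,r1:Add3,r2:9,r3:Mul1,r4:Add1,r5:5
  c6: stall  regs: r0:9,r1:Add3,r2:9,r3:Mul1,r4:Add1,r5:5
  c7: CDB Add2=14; issue ADD r0<-Add2  regs: r0:Add2,r1:Add3,r2:9,r3:Mul1,r4:Add1,r5:5
  c8: CDB Mul1=5  regs: r0:Add2,r1:Add3,r2:9,r3:5,r4:Add1,r5:5
  c9: -  regs: r0:Add2,r1:Add3,r2:9,r3:5,r4:Add1,r5:5
  c10: CDB Add2=14  regs: r0:14,r1:Add3,r2:9,r3:5,r4:Add1,r5:5
  c11: CDB Add1=14  regs: r0:14,r1:Add3,r2:9,r3:5,r4:14,r5:5
  c12: CDB Add3=4  regs: r0:14,r1:4,r2:9,r3:5,r4:14,r5:5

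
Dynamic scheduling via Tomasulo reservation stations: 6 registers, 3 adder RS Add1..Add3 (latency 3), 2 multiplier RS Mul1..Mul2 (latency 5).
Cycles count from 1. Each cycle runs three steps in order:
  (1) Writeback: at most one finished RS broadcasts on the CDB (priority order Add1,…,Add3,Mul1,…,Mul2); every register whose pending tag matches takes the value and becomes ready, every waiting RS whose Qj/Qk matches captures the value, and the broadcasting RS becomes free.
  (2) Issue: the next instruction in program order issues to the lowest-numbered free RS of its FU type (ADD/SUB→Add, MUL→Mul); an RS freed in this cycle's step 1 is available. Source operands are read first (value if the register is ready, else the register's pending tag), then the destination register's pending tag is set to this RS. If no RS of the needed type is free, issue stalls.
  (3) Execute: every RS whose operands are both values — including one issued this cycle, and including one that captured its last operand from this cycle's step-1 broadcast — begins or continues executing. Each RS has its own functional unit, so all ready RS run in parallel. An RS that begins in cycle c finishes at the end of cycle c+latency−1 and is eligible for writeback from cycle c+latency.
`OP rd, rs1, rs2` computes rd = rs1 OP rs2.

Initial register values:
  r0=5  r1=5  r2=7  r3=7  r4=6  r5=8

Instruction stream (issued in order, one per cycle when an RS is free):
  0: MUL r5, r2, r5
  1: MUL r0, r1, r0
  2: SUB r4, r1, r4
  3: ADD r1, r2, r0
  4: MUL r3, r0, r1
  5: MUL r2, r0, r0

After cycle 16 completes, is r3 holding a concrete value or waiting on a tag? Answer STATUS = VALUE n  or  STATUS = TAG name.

cycle 1: issue MUL r5<-Mul1 // r0:5,r1:5,r2:7,r3:7,r4:6,r5:Mul1
cycle 2: issue MUL r0<-Mul2 // r0:Mul2,r1:5,r2:7,r3:7,r4:6,r5:Mul1
cycle 3: issue SUB r4<-Add1 // r0:Mul2,r1:5,r2:7,r3:7,r4:Add1,r5:Mul1
cycle 4: issue ADD r1<-Add2 // r0:Mul2,r1:Add2,r2:7,r3:7,r4:Add1,r5:Mul1
cycle 5: stall // r0:Mul2,r1:Add2,r2:7,r3:7,r4:Add1,r5:Mul1
cycle 6: CDB Add1=-1; stall // r0:Mul2,r1:Add2,r2:7,r3:7,r4:-1,r5:Mul1
cycle 7: CDB Mul1=56; issue MUL r3<-Mul1 // r0:Mul2,r1:Add2,r2:7,r3:Mul1,r4:-1,r5:56
cycle 8: CDB Mul2=25; issue MUL r2<-Mul2 // r0:25,r1:Add2,r2:Mul2,r3:Mul1,r4:-1,r5:56
cycle 9: - // r0:25,r1:Add2,r2:Mul2,r3:Mul1,r4:-1,r5:56
cycle 10: - // r0:25,r1:Add2,r2:Mul2,r3:Mul1,r4:-1,r5:56
cycle 11: CDB Add2=32 // r0:25,r1:32,r2:Mul2,r3:Mul1,r4:-1,r5:56
cycle 12: - // r0:25,r1:32,r2:Mul2,r3:Mul1,r4:-1,r5:56
cycle 13: CDB Mul2=625 // r0:25,r1:32,r2:625,r3:Mul1,r4:-1,r5:56
cycle 14: - // r0:25,r1:32,r2:625,r3:Mul1,r4:-1,r5:56
cycle 15: - // r0:25,r1:32,r2:625,r3:Mul1,r4:-1,r5:56
cycle 16: CDB Mul1=800 // r0:25,r1:32,r2:625,r3:800,r4:-1,r5:56

STATUS = VALUE 800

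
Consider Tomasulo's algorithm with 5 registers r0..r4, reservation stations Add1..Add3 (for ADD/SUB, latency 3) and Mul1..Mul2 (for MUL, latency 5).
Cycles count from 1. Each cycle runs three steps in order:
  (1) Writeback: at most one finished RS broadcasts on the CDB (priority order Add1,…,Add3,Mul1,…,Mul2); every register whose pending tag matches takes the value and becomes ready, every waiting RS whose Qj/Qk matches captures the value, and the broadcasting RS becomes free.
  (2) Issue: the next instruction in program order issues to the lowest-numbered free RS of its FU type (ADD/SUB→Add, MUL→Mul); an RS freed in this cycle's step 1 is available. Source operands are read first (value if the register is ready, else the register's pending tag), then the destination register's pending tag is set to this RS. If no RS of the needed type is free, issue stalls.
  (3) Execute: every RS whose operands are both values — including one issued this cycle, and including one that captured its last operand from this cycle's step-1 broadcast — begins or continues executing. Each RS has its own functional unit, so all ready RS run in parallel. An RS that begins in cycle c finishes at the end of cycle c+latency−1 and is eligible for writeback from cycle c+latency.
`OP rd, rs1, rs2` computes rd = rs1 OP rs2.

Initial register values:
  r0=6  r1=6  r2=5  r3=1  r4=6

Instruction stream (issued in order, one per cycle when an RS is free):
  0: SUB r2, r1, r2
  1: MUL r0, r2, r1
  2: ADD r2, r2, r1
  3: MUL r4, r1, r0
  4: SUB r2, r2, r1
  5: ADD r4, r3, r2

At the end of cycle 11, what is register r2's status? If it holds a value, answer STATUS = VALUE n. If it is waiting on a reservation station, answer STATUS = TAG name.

c1: issue SUB r2<-Add1 | r0:6,r1:6,r2:Add1,r3:1,r4:6
c2: issue MUL r0<-Mul1 | r0:Mul1,r1:6,r2:Add1,r3:1,r4:6
c3: issue ADD r2<-Add2 | r0:Mul1,r1:6,r2:Add2,r3:1,r4:6
c4: CDB Add1=1; issue MUL r4<-Mul2 | r0:Mul1,r1:6,r2:Add2,r3:1,r4:Mul2
c5: issue SUB r2<-Add1 | r0:Mul1,r1:6,r2:Add1,r3:1,r4:Mul2
c6: issue ADD r4<-Add3 | r0:Mul1,r1:6,r2:Add1,r3:1,r4:Add3
c7: CDB Add2=7 | r0:Mul1,r1:6,r2:Add1,r3:1,r4:Add3
c8: - | r0:Mul1,r1:6,r2:Add1,r3:1,r4:Add3
c9: CDB Mul1=6 | r0:6,r1:6,r2:Add1,r3:1,r4:Add3
c10: CDB Add1=1 | r0:6,r1:6,r2:1,r3:1,r4:Add3
c11: - | r0:6,r1:6,r2:1,r3:1,r4:Add3

STATUS = VALUE 1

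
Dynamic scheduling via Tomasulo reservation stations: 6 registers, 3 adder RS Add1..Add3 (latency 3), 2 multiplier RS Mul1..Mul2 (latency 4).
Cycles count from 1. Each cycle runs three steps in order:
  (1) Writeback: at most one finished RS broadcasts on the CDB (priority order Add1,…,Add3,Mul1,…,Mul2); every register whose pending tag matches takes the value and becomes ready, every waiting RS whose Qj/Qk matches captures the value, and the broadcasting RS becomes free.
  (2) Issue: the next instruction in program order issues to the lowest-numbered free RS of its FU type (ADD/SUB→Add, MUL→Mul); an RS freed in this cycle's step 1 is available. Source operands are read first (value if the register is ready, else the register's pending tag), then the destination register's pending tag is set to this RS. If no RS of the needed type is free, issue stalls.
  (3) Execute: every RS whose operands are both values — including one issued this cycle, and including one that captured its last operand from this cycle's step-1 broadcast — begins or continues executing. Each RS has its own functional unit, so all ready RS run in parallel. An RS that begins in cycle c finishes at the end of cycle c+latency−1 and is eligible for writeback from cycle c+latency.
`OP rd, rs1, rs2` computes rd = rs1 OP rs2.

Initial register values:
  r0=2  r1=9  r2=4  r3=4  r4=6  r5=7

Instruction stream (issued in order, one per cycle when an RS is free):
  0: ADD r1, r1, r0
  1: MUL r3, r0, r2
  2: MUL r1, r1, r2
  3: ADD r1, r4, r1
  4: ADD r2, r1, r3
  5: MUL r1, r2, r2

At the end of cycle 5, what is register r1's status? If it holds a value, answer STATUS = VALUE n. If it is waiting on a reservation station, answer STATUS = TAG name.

STATUS = TAG Add1

c1: issue ADD r1<-Add1 | r0:2,r1:Add1,r2:4,r3:4,r4:6,r5:7
c2: issue MUL r3<-Mul1 | r0:2,r1:Add1,r2:4,r3:Mul1,r4:6,r5:7
c3: issue MUL r1<-Mul2 | r0:2,r1:Mul2,r2:4,r3:Mul1,r4:6,r5:7
c4: CDB Add1=11; issue ADD r1<-Add1 | r0:2,r1:Add1,r2:4,r3:Mul1,r4:6,r5:7
c5: issue ADD r2<-Add2 | r0:2,r1:Add1,r2:Add2,r3:Mul1,r4:6,r5:7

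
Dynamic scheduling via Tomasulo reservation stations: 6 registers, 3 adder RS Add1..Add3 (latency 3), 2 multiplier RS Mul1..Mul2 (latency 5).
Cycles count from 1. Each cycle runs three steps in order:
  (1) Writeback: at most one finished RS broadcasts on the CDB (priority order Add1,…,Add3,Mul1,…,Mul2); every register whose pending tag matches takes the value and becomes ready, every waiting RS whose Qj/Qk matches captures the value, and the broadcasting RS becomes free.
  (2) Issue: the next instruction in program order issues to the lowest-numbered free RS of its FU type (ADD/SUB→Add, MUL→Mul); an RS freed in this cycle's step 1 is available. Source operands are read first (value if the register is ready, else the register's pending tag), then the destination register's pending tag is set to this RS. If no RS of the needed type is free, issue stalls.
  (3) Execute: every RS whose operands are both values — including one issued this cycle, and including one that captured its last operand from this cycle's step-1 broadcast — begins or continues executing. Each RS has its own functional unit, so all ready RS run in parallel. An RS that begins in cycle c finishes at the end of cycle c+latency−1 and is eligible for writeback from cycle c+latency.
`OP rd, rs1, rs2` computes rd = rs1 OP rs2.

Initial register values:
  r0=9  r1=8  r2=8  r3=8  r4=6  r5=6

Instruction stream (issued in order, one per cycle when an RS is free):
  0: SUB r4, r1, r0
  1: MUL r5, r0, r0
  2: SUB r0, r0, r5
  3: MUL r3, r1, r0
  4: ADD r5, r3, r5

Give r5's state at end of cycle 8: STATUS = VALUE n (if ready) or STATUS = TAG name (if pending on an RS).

  c1: issue SUB r4<-Add1  regs: r0:9,r1:8,r2:8,r3:8,r4:Add1,r5:6
  c2: issue MUL r5<-Mul1  regs: r0:9,r1:8,r2:8,r3:8,r4:Add1,r5:Mul1
  c3: issue SUB r0<-Add2  regs: r0:Add2,r1:8,r2:8,r3:8,r4:Add1,r5:Mul1
  c4: CDB Add1=-1; issue MUL r3<-Mul2  regs: r0:Add2,r1:8,r2:8,r3:Mul2,r4:-1,r5:Mul1
  c5: issue ADD r5<-Add1  regs: r0:Add2,r1:8,r2:8,r3:Mul2,r4:-1,r5:Add1
  c6: -  regs: r0:Add2,r1:8,r2:8,r3:Mul2,r4:-1,r5:Add1
  c7: CDB Mul1=81  regs: r0:Add2,r1:8,r2:8,r3:Mul2,r4:-1,r5:Add1
  c8: -  regs: r0:Add2,r1:8,r2:8,r3:Mul2,r4:-1,r5:Add1

STATUS = TAG Add1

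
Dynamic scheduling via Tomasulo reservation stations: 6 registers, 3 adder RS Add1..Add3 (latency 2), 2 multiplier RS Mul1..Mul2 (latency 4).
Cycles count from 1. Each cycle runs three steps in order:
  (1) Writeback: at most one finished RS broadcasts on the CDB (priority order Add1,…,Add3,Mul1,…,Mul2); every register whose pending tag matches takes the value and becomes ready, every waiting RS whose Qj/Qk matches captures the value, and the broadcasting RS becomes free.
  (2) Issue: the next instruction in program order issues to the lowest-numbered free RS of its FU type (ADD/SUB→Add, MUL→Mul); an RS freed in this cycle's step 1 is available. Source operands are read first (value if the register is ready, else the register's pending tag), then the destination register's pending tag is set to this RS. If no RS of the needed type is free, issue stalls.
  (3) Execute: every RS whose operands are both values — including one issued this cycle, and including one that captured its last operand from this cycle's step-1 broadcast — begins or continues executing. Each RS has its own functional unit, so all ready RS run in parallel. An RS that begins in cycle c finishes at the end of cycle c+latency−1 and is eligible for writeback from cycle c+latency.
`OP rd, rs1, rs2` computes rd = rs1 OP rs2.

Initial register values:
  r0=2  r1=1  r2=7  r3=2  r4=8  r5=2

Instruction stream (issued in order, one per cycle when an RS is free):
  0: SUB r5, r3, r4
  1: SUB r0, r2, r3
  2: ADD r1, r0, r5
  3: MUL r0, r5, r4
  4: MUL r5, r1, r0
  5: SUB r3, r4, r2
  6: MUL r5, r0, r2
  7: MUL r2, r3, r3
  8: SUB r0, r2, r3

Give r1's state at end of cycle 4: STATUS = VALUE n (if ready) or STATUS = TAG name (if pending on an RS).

cycle 1: issue SUB r5<-Add1 // r0:2,r1:1,r2:7,r3:2,r4:8,r5:Add1
cycle 2: issue SUB r0<-Add2 // r0:Add2,r1:1,r2:7,r3:2,r4:8,r5:Add1
cycle 3: CDB Add1=-6; issue ADD r1<-Add1 // r0:Add2,r1:Add1,r2:7,r3:2,r4:8,r5:-6
cycle 4: CDB Add2=5; issue MUL r0<-Mul1 // r0:Mul1,r1:Add1,r2:7,r3:2,r4:8,r5:-6

STATUS = TAG Add1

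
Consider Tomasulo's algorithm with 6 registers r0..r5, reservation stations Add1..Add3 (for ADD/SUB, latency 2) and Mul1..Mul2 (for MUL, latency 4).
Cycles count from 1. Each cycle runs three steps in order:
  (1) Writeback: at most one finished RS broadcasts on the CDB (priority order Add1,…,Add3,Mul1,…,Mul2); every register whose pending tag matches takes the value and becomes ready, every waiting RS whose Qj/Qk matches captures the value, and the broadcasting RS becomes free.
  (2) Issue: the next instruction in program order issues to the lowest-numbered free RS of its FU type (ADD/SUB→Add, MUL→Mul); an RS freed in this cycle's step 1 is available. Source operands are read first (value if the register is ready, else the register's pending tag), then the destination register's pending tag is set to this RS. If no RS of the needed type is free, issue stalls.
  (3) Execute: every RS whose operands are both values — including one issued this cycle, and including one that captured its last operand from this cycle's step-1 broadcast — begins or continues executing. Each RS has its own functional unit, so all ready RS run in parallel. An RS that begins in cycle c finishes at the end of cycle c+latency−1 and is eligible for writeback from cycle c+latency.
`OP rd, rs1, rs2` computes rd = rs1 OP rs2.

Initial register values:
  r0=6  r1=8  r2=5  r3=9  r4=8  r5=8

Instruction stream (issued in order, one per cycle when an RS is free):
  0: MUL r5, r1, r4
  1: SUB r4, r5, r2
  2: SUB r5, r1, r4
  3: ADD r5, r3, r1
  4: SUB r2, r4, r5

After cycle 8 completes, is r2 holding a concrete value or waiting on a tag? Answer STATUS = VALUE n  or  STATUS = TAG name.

STATUS = TAG Add3

  c1: issue MUL r5<-Mul1  regs: r0:6,r1:8,r2:5,r3:9,r4:8,r5:Mul1
  c2: issue SUB r4<-Add1  regs: r0:6,r1:8,r2:5,r3:9,r4:Add1,r5:Mul1
  c3: issue SUB r5<-Add2  regs: r0:6,r1:8,r2:5,r3:9,r4:Add1,r5:Add2
  c4: issue ADD r5<-Add3  regs: r0:6,r1:8,r2:5,r3:9,r4:Add1,r5:Add3
  c5: CDB Mul1=64; stall  regs: r0:6,r1:8,r2:5,r3:9,r4:Add1,r5:Add3
  c6: CDB Add3=17; issue SUB r2<-Add3  regs: r0:6,r1:8,r2:Add3,r3:9,r4:Add1,r5:17
  c7: CDB Add1=59  regs: r0:6,r1:8,r2:Add3,r3:9,r4:59,r5:17
  c8: -  regs: r0:6,r1:8,r2:Add3,r3:9,r4:59,r5:17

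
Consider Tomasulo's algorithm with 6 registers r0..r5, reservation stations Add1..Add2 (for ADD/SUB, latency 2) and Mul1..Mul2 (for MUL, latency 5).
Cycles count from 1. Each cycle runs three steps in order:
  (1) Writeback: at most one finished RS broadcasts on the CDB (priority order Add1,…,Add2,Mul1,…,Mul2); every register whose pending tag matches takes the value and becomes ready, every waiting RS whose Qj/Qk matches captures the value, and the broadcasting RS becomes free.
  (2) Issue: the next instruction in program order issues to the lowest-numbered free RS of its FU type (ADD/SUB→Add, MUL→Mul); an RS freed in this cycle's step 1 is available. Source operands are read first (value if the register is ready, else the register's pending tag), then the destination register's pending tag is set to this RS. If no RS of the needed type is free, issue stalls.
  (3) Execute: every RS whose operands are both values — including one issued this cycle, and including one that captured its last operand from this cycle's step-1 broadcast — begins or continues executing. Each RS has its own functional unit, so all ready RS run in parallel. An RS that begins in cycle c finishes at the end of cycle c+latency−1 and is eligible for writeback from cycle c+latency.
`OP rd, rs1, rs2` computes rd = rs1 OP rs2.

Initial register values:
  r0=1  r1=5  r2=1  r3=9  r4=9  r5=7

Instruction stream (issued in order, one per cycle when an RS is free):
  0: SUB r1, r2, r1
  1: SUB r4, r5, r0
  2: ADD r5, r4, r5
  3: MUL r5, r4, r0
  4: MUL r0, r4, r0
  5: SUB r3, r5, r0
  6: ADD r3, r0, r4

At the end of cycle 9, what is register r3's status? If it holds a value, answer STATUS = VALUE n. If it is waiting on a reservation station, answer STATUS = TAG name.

c1: issue SUB r1<-Add1 | r0:1,r1:Add1,r2:1,r3:9,r4:9,r5:7
c2: issue SUB r4<-Add2 | r0:1,r1:Add1,r2:1,r3:9,r4:Add2,r5:7
c3: CDB Add1=-4; issue ADD r5<-Add1 | r0:1,r1:-4,r2:1,r3:9,r4:Add2,r5:Add1
c4: CDB Add2=6; issue MUL r5<-Mul1 | r0:1,r1:-4,r2:1,r3:9,r4:6,r5:Mul1
c5: issue MUL r0<-Mul2 | r0:Mul2,r1:-4,r2:1,r3:9,r4:6,r5:Mul1
c6: CDB Add1=13; issue SUB r3<-Add1 | r0:Mul2,r1:-4,r2:1,r3:Add1,r4:6,r5:Mul1
c7: issue ADD r3<-Add2 | r0:Mul2,r1:-4,r2:1,r3:Add2,r4:6,r5:Mul1
c8: - | r0:Mul2,r1:-4,r2:1,r3:Add2,r4:6,r5:Mul1
c9: CDB Mul1=6 | r0:Mul2,r1:-4,r2:1,r3:Add2,r4:6,r5:6

STATUS = TAG Add2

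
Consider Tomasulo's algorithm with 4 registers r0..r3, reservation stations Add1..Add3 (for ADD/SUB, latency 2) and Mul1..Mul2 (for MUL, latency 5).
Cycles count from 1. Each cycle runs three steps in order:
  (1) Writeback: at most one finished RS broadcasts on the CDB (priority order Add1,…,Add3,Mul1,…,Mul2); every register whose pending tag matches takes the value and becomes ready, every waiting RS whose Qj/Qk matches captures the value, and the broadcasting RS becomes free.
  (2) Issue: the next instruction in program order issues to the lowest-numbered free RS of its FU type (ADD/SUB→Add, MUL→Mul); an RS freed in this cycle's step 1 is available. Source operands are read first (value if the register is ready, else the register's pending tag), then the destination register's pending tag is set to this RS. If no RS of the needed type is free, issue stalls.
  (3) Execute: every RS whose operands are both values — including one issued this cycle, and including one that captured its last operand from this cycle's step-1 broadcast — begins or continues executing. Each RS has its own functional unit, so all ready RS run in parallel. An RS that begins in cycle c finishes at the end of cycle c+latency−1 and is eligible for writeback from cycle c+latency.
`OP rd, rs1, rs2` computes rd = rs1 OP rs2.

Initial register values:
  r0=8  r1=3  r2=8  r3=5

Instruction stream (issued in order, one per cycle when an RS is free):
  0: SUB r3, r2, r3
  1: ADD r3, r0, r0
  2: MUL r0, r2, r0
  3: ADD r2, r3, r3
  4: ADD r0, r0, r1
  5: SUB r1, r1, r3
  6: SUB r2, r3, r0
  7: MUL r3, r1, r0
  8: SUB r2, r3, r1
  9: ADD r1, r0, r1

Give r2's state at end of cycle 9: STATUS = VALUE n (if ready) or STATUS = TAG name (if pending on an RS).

  c1: issue SUB r3<-Add1  regs: r0:8,r1:3,r2:8,r3:Add1
  c2: issue ADD r3<-Add2  regs: r0:8,r1:3,r2:8,r3:Add2
  c3: CDB Add1=3; issue MUL r0<-Mul1  regs: r0:Mul1,r1:3,r2:8,r3:Add2
  c4: CDB Add2=16; issue ADD r2<-Add1  regs: r0:Mul1,r1:3,r2:Add1,r3:16
  c5: issue ADD r0<-Add2  regs: r0:Add2,r1:3,r2:Add1,r3:16
  c6: CDB Add1=32; issue SUB r1<-Add1  regs: r0:Add2,r1:Add1,r2:32,r3:16
  c7: issue SUB r2<-Add3  regs: r0:Add2,r1:Add1,r2:Add3,r3:16
  c8: CDB Add1=-13; issue MUL r3<-Mul2  regs: r0:Add2,r1:-13,r2:Add3,r3:Mul2
  c9: CDB Mul1=64; issue SUB r2<-Add1  regs: r0:Add2,r1:-13,r2:Add1,r3:Mul2

STATUS = TAG Add1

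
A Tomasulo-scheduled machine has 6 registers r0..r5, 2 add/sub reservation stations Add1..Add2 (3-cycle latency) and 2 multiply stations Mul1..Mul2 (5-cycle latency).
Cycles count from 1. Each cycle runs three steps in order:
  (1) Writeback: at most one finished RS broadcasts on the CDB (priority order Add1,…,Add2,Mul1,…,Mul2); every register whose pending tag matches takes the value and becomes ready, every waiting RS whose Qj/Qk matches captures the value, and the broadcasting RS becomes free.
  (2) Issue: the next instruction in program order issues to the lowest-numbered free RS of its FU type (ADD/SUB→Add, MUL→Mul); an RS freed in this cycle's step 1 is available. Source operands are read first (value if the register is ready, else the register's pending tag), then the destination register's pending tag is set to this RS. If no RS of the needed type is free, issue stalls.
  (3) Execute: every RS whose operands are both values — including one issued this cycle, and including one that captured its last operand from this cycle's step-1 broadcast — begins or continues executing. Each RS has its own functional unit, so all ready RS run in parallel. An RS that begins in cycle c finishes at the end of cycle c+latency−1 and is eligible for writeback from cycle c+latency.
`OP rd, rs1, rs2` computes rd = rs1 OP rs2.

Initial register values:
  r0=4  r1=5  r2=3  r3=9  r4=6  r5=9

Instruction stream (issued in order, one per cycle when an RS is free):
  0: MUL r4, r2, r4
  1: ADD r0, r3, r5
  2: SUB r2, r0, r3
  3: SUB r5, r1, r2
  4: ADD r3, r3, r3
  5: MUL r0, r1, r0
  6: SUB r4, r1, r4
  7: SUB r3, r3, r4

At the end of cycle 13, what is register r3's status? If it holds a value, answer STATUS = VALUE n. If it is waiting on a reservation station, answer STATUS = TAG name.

STATUS = TAG Add2

cycle 1: issue MUL r4<-Mul1 // r0:4,r1:5,r2:3,r3:9,r4:Mul1,r5:9
cycle 2: issue ADD r0<-Add1 // r0:Add1,r1:5,r2:3,r3:9,r4:Mul1,r5:9
cycle 3: issue SUB r2<-Add2 // r0:Add1,r1:5,r2:Add2,r3:9,r4:Mul1,r5:9
cycle 4: stall // r0:Add1,r1:5,r2:Add2,r3:9,r4:Mul1,r5:9
cycle 5: CDB Add1=18; issue SUB r5<-Add1 // r0:18,r1:5,r2:Add2,r3:9,r4:Mul1,r5:Add1
cycle 6: CDB Mul1=18; stall // r0:18,r1:5,r2:Add2,r3:9,r4:18,r5:Add1
cycle 7: stall // r0:18,r1:5,r2:Add2,r3:9,r4:18,r5:Add1
cycle 8: CDB Add2=9; issue ADD r3<-Add2 // r0:18,r1:5,r2:9,r3:Add2,r4:18,r5:Add1
cycle 9: issue MUL r0<-Mul1 // r0:Mul1,r1:5,r2:9,r3:Add2,r4:18,r5:Add1
cycle 10: stall // r0:Mul1,r1:5,r2:9,r3:Add2,r4:18,r5:Add1
cycle 11: CDB Add1=-4; issue SUB r4<-Add1 // r0:Mul1,r1:5,r2:9,r3:Add2,r4:Add1,r5:-4
cycle 12: CDB Add2=18; issue SUB r3<-Add2 // r0:Mul1,r1:5,r2:9,r3:Add2,r4:Add1,r5:-4
cycle 13: - // r0:Mul1,r1:5,r2:9,r3:Add2,r4:Add1,r5:-4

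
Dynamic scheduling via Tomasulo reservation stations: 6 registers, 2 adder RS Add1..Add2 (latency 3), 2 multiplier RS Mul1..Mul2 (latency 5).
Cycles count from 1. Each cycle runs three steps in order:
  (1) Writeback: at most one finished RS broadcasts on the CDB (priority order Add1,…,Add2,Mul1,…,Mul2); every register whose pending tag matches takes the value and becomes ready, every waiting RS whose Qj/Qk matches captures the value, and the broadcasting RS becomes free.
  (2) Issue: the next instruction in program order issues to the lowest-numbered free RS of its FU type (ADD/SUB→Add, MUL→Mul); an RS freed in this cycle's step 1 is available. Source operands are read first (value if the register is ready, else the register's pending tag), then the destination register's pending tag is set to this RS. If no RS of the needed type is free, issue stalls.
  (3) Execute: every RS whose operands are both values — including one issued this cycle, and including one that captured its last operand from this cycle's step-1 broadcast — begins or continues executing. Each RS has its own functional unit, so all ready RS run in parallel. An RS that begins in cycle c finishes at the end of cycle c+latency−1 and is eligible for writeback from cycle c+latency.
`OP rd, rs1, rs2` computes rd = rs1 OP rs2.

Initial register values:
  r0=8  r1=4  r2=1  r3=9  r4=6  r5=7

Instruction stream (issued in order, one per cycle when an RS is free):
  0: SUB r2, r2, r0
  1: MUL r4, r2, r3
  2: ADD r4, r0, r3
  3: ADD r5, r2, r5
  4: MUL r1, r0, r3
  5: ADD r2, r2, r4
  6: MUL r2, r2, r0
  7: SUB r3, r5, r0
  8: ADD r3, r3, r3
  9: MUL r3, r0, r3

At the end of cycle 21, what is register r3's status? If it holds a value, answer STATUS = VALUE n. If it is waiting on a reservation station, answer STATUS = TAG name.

STATUS = TAG Mul2

cycle 1: issue SUB r2<-Add1 // r0:8,r1:4,r2:Add1,r3:9,r4:6,r5:7
cycle 2: issue MUL r4<-Mul1 // r0:8,r1:4,r2:Add1,r3:9,r4:Mul1,r5:7
cycle 3: issue ADD r4<-Add2 // r0:8,r1:4,r2:Add1,r3:9,r4:Add2,r5:7
cycle 4: CDB Add1=-7; issue ADD r5<-Add1 // r0:8,r1:4,r2:-7,r3:9,r4:Add2,r5:Add1
cycle 5: issue MUL r1<-Mul2 // r0:8,r1:Mul2,r2:-7,r3:9,r4:Add2,r5:Add1
cycle 6: CDB Add2=17; issue ADD r2<-Add2 // r0:8,r1:Mul2,r2:Add2,r3:9,r4:17,r5:Add1
cycle 7: CDB Add1=0; stall // r0:8,r1:Mul2,r2:Add2,r3:9,r4:17,r5:0
cycle 8: stall // r0:8,r1:Mul2,r2:Add2,r3:9,r4:17,r5:0
cycle 9: CDB Add2=10; stall // r0:8,r1:Mul2,r2:10,r3:9,r4:17,r5:0
cycle 10: CDB Mul1=-63; issue MUL r2<-Mul1 // r0:8,r1:Mul2,r2:Mul1,r3:9,r4:17,r5:0
cycle 11: CDB Mul2=72; issue SUB r3<-Add1 // r0:8,r1:72,r2:Mul1,r3:Add1,r4:17,r5:0
cycle 12: issue ADD r3<-Add2 // r0:8,r1:72,r2:Mul1,r3:Add2,r4:17,r5:0
cycle 13: issue MUL r3<-Mul2 // r0:8,r1:72,r2:Mul1,r3:Mul2,r4:17,r5:0
cycle 14: CDB Add1=-8 // r0:8,r1:72,r2:Mul1,r3:Mul2,r4:17,r5:0
cycle 15: CDB Mul1=80 // r0:8,r1:72,r2:80,r3:Mul2,r4:17,r5:0
cycle 16: - // r0:8,r1:72,r2:80,r3:Mul2,r4:17,r5:0
cycle 17: CDB Add2=-16 // r0:8,r1:72,r2:80,r3:Mul2,r4:17,r5:0
cycle 18: - // r0:8,r1:72,r2:80,r3:Mul2,r4:17,r5:0
cycle 19: - // r0:8,r1:72,r2:80,r3:Mul2,r4:17,r5:0
cycle 20: - // r0:8,r1:72,r2:80,r3:Mul2,r4:17,r5:0
cycle 21: - // r0:8,r1:72,r2:80,r3:Mul2,r4:17,r5:0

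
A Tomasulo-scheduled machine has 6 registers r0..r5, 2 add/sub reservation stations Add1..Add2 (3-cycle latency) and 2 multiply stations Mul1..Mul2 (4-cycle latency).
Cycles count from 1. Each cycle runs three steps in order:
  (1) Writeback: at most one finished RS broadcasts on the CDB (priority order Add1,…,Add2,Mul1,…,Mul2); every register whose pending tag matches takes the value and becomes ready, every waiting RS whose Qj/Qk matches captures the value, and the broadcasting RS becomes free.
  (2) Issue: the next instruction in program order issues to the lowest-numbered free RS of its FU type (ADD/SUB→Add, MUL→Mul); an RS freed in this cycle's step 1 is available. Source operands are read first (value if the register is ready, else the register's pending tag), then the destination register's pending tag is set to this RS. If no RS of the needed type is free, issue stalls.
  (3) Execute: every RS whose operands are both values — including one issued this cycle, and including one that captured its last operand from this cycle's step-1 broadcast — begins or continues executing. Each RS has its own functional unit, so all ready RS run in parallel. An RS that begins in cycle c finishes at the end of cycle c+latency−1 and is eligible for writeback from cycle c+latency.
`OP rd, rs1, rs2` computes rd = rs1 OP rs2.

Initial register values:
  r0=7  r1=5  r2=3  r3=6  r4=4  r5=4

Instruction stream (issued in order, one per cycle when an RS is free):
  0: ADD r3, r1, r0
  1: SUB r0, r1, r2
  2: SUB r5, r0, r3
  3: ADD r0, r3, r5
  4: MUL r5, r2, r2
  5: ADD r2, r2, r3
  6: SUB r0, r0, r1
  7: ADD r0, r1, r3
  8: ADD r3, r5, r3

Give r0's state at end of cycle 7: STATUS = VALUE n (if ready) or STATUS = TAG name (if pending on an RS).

  c1: issue ADD r3<-Add1  regs: r0:7,r1:5,r2:3,r3:Add1,r4:4,r5:4
  c2: issue SUB r0<-Add2  regs: r0:Add2,r1:5,r2:3,r3:Add1,r4:4,r5:4
  c3: stall  regs: r0:Add2,r1:5,r2:3,r3:Add1,r4:4,r5:4
  c4: CDB Add1=12; issue SUB r5<-Add1  regs: r0:Add2,r1:5,r2:3,r3:12,r4:4,r5:Add1
  c5: CDB Add2=2; issue ADD r0<-Add2  regs: r0:Add2,r1:5,r2:3,r3:12,r4:4,r5:Add1
  c6: issue MUL r5<-Mul1  regs: r0:Add2,r1:5,r2:3,r3:12,r4:4,r5:Mul1
  c7: stall  regs: r0:Add2,r1:5,r2:3,r3:12,r4:4,r5:Mul1

STATUS = TAG Add2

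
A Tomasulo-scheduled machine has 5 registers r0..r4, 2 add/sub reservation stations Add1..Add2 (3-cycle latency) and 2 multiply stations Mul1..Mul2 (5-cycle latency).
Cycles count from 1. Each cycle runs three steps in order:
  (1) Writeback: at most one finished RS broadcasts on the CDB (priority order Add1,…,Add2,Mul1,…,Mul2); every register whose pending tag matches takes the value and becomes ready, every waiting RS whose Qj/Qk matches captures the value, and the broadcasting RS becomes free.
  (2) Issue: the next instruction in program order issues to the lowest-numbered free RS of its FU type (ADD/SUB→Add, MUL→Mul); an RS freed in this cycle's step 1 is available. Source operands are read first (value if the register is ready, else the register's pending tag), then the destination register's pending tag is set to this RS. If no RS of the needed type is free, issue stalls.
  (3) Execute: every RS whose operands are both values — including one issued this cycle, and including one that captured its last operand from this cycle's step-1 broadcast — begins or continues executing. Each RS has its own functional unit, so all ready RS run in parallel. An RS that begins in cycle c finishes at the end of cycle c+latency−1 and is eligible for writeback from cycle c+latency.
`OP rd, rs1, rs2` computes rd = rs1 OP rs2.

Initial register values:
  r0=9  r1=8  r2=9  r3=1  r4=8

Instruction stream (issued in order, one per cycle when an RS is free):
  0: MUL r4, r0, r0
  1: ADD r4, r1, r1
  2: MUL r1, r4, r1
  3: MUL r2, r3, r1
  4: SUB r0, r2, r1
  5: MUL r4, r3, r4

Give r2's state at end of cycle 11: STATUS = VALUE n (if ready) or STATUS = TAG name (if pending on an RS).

STATUS = TAG Mul1

  c1: issue MUL r4<-Mul1  regs: r0:9,r1:8,r2:9,r3:1,r4:Mul1
  c2: issue ADD r4<-Add1  regs: r0:9,r1:8,r2:9,r3:1,r4:Add1
  c3: issue MUL r1<-Mul2  regs: r0:9,r1:Mul2,r2:9,r3:1,r4:Add1
  c4: stall  regs: r0:9,r1:Mul2,r2:9,r3:1,r4:Add1
  c5: CDB Add1=16; stall  regs: r0:9,r1:Mul2,r2:9,r3:1,r4:16
  c6: CDB Mul1=81; issue MUL r2<-Mul1  regs: r0:9,r1:Mul2,r2:Mul1,r3:1,r4:16
  c7: issue SUB r0<-Add1  regs: r0:Add1,r1:Mul2,r2:Mul1,r3:1,r4:16
  c8: stall  regs: r0:Add1,r1:Mul2,r2:Mul1,r3:1,r4:16
  c9: stall  regs: r0:Add1,r1:Mul2,r2:Mul1,r3:1,r4:16
  c10: CDB Mul2=128; issue MUL r4<-Mul2  regs: r0:Add1,r1:128,r2:Mul1,r3:1,r4:Mul2
  c11: -  regs: r0:Add1,r1:128,r2:Mul1,r3:1,r4:Mul2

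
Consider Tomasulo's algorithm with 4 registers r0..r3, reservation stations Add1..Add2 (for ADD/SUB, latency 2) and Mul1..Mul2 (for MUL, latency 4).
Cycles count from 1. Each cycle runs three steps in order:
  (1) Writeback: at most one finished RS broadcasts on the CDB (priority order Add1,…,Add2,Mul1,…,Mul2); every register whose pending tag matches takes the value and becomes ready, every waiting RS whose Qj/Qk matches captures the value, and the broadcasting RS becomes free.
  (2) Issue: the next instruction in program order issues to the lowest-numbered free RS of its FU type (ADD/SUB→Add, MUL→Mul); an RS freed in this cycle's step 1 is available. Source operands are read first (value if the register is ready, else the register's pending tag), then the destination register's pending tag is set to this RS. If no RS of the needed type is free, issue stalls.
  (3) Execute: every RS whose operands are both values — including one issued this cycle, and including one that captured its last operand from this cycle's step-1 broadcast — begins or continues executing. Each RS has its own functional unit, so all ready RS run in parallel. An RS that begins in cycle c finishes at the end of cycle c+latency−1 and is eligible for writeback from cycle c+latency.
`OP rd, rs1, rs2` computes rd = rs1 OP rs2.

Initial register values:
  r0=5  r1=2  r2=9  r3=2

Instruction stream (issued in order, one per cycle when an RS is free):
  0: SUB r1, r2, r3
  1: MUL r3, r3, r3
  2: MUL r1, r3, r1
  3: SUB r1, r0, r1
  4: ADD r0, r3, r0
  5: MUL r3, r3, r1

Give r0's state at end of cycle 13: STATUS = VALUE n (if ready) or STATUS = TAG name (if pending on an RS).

c1: issue SUB r1<-Add1 | r0:5,r1:Add1,r2:9,r3:2
c2: issue MUL r3<-Mul1 | r0:5,r1:Add1,r2:9,r3:Mul1
c3: CDB Add1=7; issue MUL r1<-Mul2 | r0:5,r1:Mul2,r2:9,r3:Mul1
c4: issue SUB r1<-Add1 | r0:5,r1:Add1,r2:9,r3:Mul1
c5: issue ADD r0<-Add2 | r0:Add2,r1:Add1,r2:9,r3:Mul1
c6: CDB Mul1=4; issue MUL r3<-Mul1 | r0:Add2,r1:Add1,r2:9,r3:Mul1
c7: - | r0:Add2,r1:Add1,r2:9,r3:Mul1
c8: CDB Add2=9 | r0:9,r1:Add1,r2:9,r3:Mul1
c9: - | r0:9,r1:Add1,r2:9,r3:Mul1
c10: CDB Mul2=28 | r0:9,r1:Add1,r2:9,r3:Mul1
c11: - | r0:9,r1:Add1,r2:9,r3:Mul1
c12: CDB Add1=-23 | r0:9,r1:-23,r2:9,r3:Mul1
c13: - | r0:9,r1:-23,r2:9,r3:Mul1

STATUS = VALUE 9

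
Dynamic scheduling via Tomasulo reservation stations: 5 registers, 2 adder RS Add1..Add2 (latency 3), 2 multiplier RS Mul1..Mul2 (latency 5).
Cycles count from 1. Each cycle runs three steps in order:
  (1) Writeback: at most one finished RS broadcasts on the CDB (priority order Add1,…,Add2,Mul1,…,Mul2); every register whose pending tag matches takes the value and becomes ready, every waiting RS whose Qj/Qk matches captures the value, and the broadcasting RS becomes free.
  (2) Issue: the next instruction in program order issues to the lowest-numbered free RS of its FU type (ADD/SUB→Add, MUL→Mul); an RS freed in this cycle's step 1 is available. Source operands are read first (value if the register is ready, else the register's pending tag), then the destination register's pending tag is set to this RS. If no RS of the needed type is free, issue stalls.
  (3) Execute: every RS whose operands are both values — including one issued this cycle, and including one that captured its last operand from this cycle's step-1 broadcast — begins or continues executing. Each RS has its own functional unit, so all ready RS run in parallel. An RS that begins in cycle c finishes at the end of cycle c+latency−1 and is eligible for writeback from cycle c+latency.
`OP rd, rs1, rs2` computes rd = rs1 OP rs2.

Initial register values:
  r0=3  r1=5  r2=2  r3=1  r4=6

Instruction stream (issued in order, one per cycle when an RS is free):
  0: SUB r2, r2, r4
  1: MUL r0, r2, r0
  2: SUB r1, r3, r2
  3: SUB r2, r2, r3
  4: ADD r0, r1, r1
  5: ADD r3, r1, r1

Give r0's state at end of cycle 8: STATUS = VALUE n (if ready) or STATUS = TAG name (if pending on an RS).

STATUS = TAG Add1

  c1: issue SUB r2<-Add1  regs: r0:3,r1:5,r2:Add1,r3:1,r4:6
  c2: issue MUL r0<-Mul1  regs: r0:Mul1,r1:5,r2:Add1,r3:1,r4:6
  c3: issue SUB r1<-Add2  regs: r0:Mul1,r1:Add2,r2:Add1,r3:1,r4:6
  c4: CDB Add1=-4; issue SUB r2<-Add1  regs: r0:Mul1,r1:Add2,r2:Add1,r3:1,r4:6
  c5: stall  regs: r0:Mul1,r1:Add2,r2:Add1,r3:1,r4:6
  c6: stall  regs: r0:Mul1,r1:Add2,r2:Add1,r3:1,r4:6
  c7: CDB Add1=-5; issue ADD r0<-Add1  regs: r0:Add1,r1:Add2,r2:-5,r3:1,r4:6
  c8: CDB Add2=5; issue ADD r3<-Add2  regs: r0:Add1,r1:5,r2:-5,r3:Add2,r4:6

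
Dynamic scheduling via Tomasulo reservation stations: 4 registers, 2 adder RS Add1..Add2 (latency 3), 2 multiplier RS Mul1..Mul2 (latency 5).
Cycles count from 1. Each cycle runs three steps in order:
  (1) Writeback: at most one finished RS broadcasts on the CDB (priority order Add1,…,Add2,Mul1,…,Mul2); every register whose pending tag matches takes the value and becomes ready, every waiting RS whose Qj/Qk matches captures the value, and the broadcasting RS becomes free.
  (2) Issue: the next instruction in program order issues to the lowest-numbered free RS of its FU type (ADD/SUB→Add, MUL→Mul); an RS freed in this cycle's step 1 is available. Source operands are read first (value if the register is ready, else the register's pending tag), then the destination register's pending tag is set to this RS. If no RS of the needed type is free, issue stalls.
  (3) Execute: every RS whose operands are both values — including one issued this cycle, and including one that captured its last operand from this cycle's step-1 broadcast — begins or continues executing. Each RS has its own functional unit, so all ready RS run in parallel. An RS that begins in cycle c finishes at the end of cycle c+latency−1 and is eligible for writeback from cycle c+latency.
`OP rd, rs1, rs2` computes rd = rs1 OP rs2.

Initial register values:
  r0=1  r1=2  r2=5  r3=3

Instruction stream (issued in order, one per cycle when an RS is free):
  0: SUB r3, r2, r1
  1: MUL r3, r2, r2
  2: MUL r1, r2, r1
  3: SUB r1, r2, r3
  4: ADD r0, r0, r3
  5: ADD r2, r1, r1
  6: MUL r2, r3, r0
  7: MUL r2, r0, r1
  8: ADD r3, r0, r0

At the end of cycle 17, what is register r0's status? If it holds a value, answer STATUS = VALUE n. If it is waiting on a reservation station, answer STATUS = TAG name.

STATUS = VALUE 26

  c1: issue SUB r3<-Add1  regs: r0:1,r1:2,r2:5,r3:Add1
  c2: issue MUL r3<-Mul1  regs: r0:1,r1:2,r2:5,r3:Mul1
  c3: issue MUL r1<-Mul2  regs: r0:1,r1:Mul2,r2:5,r3:Mul1
  c4: CDB Add1=3; issue SUB r1<-Add1  regs: r0:1,r1:Add1,r2:5,r3:Mul1
  c5: issue ADD r0<-Add2  regs: r0:Add2,r1:Add1,r2:5,r3:Mul1
  c6: stall  regs: r0:Add2,r1:Add1,r2:5,r3:Mul1
  c7: CDB Mul1=25; stall  regs: r0:Add2,r1:Add1,r2:5,r3:25
  c8: CDB Mul2=10; stall  regs: r0:Add2,r1:Add1,r2:5,r3:25
  c9: stall  regs: r0:Add2,r1:Add1,r2:5,r3:25
  c10: CDB Add1=-20; issue ADD r2<-Add1  regs: r0:Add2,r1:-20,r2:Add1,r3:25
  c11: CDB Add2=26; issue MUL r2<-Mul1  regs: r0:26,r1:-20,r2:Mul1,r3:25
  c12: issue MUL r2<-Mul2  regs: r0:26,r1:-20,r2:Mul2,r3:25
  c13: CDB Add1=-40; issue ADD r3<-Add1  regs: r0:26,r1:-20,r2:Mul2,r3:Add1
  c14: -  regs: r0:26,r1:-20,r2:Mul2,r3:Add1
  c15: -  regs: r0:26,r1:-20,r2:Mul2,r3:Add1
  c16: CDB Add1=52  regs: r0:26,r1:-20,r2:Mul2,r3:52
  c17: CDB Mul1=650  regs: r0:26,r1:-20,r2:Mul2,r3:52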